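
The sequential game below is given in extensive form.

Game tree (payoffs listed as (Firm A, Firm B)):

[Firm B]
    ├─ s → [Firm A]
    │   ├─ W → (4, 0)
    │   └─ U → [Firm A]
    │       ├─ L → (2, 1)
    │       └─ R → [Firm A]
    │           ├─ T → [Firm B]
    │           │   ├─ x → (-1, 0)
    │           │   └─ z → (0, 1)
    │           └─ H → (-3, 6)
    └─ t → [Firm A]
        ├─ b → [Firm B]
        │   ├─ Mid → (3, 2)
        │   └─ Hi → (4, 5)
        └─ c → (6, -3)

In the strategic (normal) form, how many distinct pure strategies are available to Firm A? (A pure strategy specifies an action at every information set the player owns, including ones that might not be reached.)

16

Firm A owns the node after s with actions {W, U} — two choices.
Firm A owns the node after t with actions {b, c} — two choices.
Firm A owns the node after s-U with actions {L, R} — two choices.
Firm A owns the node after s-U-R with actions {T, H} — two choices.
A pure strategy fixes one action at each information set independently, so the count is the product 2 × 2 × 2 × 2 = 16.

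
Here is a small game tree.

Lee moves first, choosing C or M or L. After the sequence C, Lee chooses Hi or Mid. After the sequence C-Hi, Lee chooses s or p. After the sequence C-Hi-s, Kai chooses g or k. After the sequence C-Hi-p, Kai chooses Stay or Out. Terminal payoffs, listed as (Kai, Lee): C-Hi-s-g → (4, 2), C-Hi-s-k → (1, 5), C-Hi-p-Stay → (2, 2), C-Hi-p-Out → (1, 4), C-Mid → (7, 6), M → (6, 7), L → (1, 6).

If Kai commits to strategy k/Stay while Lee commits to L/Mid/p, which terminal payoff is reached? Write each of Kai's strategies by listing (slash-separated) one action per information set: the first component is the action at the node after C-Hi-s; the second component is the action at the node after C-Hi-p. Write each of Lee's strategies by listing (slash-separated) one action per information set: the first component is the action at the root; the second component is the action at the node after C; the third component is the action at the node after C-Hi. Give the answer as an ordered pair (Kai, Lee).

Trace the play path from the root:
  Lee plays L
→ terminal payoff (1, 6).
(Kai's choice at the node after C-Hi-s is never reached on this path, so it doesn't affect the outcome.)

(1, 6)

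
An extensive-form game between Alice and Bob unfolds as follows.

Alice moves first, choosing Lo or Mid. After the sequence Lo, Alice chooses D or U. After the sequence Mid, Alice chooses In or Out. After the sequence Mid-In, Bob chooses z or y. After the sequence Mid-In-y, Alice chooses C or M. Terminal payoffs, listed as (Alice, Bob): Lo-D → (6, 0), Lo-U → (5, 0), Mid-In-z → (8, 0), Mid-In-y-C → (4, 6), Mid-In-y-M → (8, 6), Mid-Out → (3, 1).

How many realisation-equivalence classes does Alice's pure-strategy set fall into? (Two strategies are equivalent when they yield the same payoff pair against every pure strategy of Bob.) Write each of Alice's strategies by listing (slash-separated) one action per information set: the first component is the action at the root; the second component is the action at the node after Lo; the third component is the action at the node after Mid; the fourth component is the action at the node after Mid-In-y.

5

Alice has 16 pure strategies: Lo/D/In/C, Lo/D/In/M, Lo/D/Out/C, Lo/D/Out/M, Lo/U/In/C, Lo/U/In/M, Lo/U/Out/C, Lo/U/Out/M, Mid/D/In/C, Mid/D/In/M, Mid/D/Out/C, Mid/D/Out/M, Mid/U/In/C, Mid/U/In/M, Mid/U/Out/C, Mid/U/Out/M. Columns: z, y.
{Lo/D/In/C, Lo/D/In/M, Lo/D/Out/C, Lo/D/Out/M} → row (6,0) (6,0)
{Lo/U/In/C, Lo/U/In/M, Lo/U/Out/C, Lo/U/Out/M} → row (5,0) (5,0)
{Mid/D/In/C, Mid/U/In/C} → row (8,0) (4,6)
{Mid/D/In/M, Mid/U/In/M} → row (8,0) (8,6)
{Mid/D/Out/C, Mid/D/Out/M, Mid/U/Out/C, Mid/U/Out/M} → row (3,1) (3,1)
That's 5 distinct rows out of 16 strategies.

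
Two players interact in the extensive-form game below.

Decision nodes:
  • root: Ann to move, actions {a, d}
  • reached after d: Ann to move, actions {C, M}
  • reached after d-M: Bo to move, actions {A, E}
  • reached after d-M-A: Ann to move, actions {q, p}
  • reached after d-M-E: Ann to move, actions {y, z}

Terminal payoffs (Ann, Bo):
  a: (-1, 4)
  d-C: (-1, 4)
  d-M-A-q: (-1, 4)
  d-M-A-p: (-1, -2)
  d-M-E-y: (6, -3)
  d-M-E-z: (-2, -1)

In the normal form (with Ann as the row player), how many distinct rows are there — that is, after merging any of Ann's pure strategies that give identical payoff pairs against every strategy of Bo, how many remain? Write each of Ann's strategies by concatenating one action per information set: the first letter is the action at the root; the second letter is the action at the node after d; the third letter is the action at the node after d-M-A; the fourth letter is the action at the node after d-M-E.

5

Ann has 16 pure strategies: aCqy, aCqz, aCpy, aCpz, aMqy, aMqz, aMpy, aMpz, dCqy, dCqz, dCpy, dCpz, dMqy, dMqz, dMpy, dMpz. Columns: A, E.
{aCqy, aCqz, aCpy, aCpz, aMqy, aMqz, aMpy, aMpz, dCqy, dCqz, dCpy, dCpz} → row (-1,4) (-1,4)
{dMqy} → row (-1,4) (6,-3)
{dMqz} → row (-1,4) (-2,-1)
{dMpy} → row (-1,-2) (6,-3)
{dMpz} → row (-1,-2) (-2,-1)
That's 5 distinct rows out of 16 strategies.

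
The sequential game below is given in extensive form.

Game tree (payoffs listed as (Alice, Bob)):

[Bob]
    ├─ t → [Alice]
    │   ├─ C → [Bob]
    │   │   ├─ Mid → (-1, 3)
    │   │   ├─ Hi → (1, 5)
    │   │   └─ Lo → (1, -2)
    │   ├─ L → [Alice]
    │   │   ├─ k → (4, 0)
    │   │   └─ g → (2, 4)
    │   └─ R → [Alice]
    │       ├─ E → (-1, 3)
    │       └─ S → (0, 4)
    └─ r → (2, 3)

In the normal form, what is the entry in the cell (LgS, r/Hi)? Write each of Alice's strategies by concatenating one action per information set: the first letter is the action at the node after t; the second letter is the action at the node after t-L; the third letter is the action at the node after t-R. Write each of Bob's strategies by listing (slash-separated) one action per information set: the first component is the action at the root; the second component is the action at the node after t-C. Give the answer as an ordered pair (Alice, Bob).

(2, 3)

Trace the play path from the root:
  Bob plays r
→ terminal payoff (2, 3).
(Alice's choice at the node after t is never reached on this path, so it doesn't affect the outcome.)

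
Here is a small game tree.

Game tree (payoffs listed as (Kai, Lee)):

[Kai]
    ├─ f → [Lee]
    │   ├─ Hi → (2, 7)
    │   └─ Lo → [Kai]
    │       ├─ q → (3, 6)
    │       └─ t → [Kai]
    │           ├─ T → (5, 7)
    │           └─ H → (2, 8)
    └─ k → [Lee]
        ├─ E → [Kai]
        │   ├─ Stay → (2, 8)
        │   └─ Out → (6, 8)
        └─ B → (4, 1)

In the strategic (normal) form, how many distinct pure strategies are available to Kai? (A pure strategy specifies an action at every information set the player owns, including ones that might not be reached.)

16

Kai owns the root with actions {f, k} — two choices.
Kai owns the node after f-Lo with actions {q, t} — two choices.
Kai owns the node after k-E with actions {Stay, Out} — two choices.
Kai owns the node after f-Lo-t with actions {T, H} — two choices.
A pure strategy fixes one action at each information set independently, so the count is the product 2 × 2 × 2 × 2 = 16.
(For reference, Lee has 4 pure strategies, giving a 16×4 normal-form matrix.)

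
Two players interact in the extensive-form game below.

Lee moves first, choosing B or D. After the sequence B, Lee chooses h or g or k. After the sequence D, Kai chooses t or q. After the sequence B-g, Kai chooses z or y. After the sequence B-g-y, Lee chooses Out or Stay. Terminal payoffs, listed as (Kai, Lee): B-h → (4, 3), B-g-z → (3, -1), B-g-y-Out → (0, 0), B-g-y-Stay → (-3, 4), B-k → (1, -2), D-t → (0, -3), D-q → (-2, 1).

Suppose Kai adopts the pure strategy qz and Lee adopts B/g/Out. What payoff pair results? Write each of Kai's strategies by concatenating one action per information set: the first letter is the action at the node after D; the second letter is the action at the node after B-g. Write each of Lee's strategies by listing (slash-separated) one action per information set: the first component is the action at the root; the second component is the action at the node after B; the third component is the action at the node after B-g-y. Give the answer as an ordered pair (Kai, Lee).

Trace the play path from the root:
  Lee plays B
  Lee plays g at [B]
  Kai plays z at [B-g]
→ terminal payoff (3, -1).
(Kai's choice at the node after D is never reached on this path, so it doesn't affect the outcome.)

(3, -1)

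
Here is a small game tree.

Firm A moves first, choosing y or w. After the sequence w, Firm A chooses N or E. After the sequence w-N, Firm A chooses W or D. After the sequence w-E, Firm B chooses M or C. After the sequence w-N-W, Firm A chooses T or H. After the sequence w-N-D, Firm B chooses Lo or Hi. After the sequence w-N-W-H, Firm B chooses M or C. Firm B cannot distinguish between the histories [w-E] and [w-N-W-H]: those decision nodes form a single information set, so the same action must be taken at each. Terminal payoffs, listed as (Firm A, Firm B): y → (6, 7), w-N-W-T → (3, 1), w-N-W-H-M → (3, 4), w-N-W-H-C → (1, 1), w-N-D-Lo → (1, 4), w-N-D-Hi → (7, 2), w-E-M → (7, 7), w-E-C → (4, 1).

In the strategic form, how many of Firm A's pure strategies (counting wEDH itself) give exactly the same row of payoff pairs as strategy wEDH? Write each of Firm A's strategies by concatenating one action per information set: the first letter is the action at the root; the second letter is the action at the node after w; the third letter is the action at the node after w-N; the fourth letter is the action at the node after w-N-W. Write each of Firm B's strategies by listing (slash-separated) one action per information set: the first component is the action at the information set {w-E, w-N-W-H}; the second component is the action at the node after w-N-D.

Row for wEDH (columns M/Lo, M/Hi, C/Lo, C/Hi): (7,7) (7,7) (4,1) (4,1).
Under wEDH, Firm A's choice at the node after w-N and at the node after w-N-W can never be reached regardless of what Firm B does, so varying those choices leaves every outcome unchanged.
Holding the reachable choices fixed and varying the unreachable ones freely already gives 2 × 2 = 4 equivalent strategies.
No other strategy reproduces this row, so those 4 are the full class: wEWT, wEWH, wEDT, wEDH.

4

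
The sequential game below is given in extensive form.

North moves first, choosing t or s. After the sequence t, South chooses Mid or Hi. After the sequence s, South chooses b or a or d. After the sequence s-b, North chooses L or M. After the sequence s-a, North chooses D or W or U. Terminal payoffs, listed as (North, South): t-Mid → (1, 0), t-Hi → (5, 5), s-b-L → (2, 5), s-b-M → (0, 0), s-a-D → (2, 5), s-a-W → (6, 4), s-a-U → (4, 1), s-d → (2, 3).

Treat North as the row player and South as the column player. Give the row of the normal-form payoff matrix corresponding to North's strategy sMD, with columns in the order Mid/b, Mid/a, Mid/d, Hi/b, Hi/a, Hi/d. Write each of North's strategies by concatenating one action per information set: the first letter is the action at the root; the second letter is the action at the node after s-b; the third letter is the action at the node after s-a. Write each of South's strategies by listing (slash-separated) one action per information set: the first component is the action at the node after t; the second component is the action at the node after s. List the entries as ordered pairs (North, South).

vs Mid/b: North plays s → South plays b at [s] → North plays M at [s-b] → (0, 0)
vs Mid/a: North plays s → South plays a at [s] → North plays D at [s-a] → (2, 5)
vs Mid/d: North plays s → South plays d at [s] → (2, 3)
vs Hi/b: North plays s → South plays b at [s] → North plays M at [s-b] → (0, 0)
vs Hi/a: North plays s → South plays a at [s] → North plays D at [s-a] → (2, 5)
vs Hi/d: North plays s → South plays d at [s] → (2, 3)

(0,0) (2,5) (2,3) (0,0) (2,5) (2,3)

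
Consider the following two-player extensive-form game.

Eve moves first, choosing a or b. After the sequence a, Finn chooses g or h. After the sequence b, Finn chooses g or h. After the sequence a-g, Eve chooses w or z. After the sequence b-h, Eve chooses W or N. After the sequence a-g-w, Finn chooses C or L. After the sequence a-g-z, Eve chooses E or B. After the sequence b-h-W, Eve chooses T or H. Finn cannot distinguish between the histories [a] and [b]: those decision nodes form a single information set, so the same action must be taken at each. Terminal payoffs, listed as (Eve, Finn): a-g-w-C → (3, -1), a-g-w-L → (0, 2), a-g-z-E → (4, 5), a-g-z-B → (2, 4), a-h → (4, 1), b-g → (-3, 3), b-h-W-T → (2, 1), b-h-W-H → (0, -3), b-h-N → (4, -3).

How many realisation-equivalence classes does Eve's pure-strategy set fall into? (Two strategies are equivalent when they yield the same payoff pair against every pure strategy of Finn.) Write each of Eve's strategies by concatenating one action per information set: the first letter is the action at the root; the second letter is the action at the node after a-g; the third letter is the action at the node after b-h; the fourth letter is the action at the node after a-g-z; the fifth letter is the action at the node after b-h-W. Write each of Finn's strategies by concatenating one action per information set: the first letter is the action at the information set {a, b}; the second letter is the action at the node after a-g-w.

6

Eve has 32 pure strategies: awWET, awWEH, awWBT, awWBH, awNET, awNEH, awNBT, awNBH, azWET, azWEH, azWBT, azWBH, azNET, azNEH, azNBT, azNBH, bwWET, bwWEH, bwWBT, bwWBH, bwNET, bwNEH, bwNBT, bwNBH, bzWET, bzWEH, bzWBT, bzWBH, bzNET, bzNEH, bzNBT, bzNBH. Columns: gC, gL, hC, hL.
{awWET, awWEH, awWBT, awWBH, awNET, awNEH, awNBT, awNBH} → row (3,-1) (0,2) (4,1) (4,1)
{azWET, azWEH, azNET, azNEH} → row (4,5) (4,5) (4,1) (4,1)
{azWBT, azWBH, azNBT, azNBH} → row (2,4) (2,4) (4,1) (4,1)
{bwWET, bwWBT, bzWET, bzWBT} → row (-3,3) (-3,3) (2,1) (2,1)
{bwWEH, bwWBH, bzWEH, bzWBH} → row (-3,3) (-3,3) (0,-3) (0,-3)
{bwNET, bwNEH, bwNBT, bwNBH, bzNET, bzNEH, bzNBT, bzNBH} → row (-3,3) (-3,3) (4,-3) (4,-3)
That's 6 distinct rows out of 32 strategies.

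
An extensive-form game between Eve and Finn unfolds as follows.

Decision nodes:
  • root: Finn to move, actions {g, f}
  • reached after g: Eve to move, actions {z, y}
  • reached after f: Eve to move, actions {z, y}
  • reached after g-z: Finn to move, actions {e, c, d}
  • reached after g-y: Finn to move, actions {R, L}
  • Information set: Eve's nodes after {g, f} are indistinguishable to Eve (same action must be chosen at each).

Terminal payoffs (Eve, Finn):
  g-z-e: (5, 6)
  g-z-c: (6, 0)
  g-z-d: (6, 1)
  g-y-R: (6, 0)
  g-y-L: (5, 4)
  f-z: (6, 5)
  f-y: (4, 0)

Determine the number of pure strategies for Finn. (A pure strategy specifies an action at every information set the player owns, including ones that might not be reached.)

Finn owns the root with actions {g, f} — two choices.
Finn owns the node after g-z with actions {e, c, d} — three choices.
Finn owns the node after g-y with actions {R, L} — two choices.
A pure strategy fixes one action at each information set independently, so the count is the product 2 × 3 × 2 = 12.

12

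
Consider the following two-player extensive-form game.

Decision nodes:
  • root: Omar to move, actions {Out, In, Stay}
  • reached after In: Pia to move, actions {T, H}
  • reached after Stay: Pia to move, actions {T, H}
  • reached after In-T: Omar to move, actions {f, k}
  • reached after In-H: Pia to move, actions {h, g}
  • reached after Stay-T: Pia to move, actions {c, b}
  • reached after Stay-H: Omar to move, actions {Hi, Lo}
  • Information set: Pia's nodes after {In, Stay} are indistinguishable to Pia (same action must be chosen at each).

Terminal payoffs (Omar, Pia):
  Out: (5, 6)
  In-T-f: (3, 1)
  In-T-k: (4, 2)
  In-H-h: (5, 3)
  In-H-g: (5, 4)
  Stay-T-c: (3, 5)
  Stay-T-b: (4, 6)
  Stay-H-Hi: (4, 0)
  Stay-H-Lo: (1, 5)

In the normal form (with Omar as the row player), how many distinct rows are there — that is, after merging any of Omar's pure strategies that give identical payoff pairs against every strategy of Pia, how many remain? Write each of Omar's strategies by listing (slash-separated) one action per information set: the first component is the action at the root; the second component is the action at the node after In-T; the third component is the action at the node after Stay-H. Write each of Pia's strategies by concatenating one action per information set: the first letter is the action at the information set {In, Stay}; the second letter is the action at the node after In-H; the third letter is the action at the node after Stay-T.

Omar has 12 pure strategies: Out/f/Hi, Out/f/Lo, Out/k/Hi, Out/k/Lo, In/f/Hi, In/f/Lo, In/k/Hi, In/k/Lo, Stay/f/Hi, Stay/f/Lo, Stay/k/Hi, Stay/k/Lo. Columns: Thc, Thb, Tgc, Tgb, Hhc, Hhb, Hgc, Hgb.
{Out/f/Hi, Out/f/Lo, Out/k/Hi, Out/k/Lo} → row (5,6) (5,6) (5,6) (5,6) (5,6) (5,6) (5,6) (5,6)
{In/f/Hi, In/f/Lo} → row (3,1) (3,1) (3,1) (3,1) (5,3) (5,3) (5,4) (5,4)
{In/k/Hi, In/k/Lo} → row (4,2) (4,2) (4,2) (4,2) (5,3) (5,3) (5,4) (5,4)
{Stay/f/Hi, Stay/k/Hi} → row (3,5) (4,6) (3,5) (4,6) (4,0) (4,0) (4,0) (4,0)
{Stay/f/Lo, Stay/k/Lo} → row (3,5) (4,6) (3,5) (4,6) (1,5) (1,5) (1,5) (1,5)
That's 5 distinct rows out of 12 strategies.

5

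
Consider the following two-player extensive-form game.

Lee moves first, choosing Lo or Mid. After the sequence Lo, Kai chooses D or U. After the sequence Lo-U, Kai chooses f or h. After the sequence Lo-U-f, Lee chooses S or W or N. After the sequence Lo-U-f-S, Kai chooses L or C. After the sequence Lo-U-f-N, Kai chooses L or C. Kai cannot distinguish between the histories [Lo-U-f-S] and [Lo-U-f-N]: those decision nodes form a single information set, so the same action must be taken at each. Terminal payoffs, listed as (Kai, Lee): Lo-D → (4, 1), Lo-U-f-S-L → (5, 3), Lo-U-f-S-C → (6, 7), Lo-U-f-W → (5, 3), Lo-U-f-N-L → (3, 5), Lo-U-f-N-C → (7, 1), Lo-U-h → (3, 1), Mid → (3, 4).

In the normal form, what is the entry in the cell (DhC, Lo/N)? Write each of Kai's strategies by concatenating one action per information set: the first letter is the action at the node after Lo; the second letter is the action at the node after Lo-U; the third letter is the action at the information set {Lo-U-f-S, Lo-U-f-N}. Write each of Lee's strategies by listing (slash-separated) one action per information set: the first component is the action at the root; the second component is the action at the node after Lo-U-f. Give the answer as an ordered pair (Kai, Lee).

(4, 1)

Trace the play path from the root:
  Lee plays Lo
  Kai plays D at [Lo]
→ terminal payoff (4, 1).
(Kai's choice at the node after Lo-U is never reached on this path, so it doesn't affect the outcome.)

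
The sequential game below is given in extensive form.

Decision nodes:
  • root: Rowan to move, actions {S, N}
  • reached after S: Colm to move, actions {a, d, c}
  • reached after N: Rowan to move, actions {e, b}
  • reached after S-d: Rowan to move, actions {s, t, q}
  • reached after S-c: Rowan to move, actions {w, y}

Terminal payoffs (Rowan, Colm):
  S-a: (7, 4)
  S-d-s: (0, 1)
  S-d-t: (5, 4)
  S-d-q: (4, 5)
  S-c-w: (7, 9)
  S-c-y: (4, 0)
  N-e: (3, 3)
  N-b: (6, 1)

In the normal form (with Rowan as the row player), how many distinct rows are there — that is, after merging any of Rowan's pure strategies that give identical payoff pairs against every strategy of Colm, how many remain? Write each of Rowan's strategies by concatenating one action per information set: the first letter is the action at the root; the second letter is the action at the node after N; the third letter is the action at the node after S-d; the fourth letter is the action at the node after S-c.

Rowan has 24 pure strategies: Sesw, Sesy, Setw, Sety, Seqw, Seqy, Sbsw, Sbsy, Sbtw, Sbty, Sbqw, Sbqy, Nesw, Nesy, Netw, Nety, Neqw, Neqy, Nbsw, Nbsy, Nbtw, Nbty, Nbqw, Nbqy. Columns: a, d, c.
{Sesw, Sbsw} → row (7,4) (0,1) (7,9)
{Sesy, Sbsy} → row (7,4) (0,1) (4,0)
{Setw, Sbtw} → row (7,4) (5,4) (7,9)
{Sety, Sbty} → row (7,4) (5,4) (4,0)
{Seqw, Sbqw} → row (7,4) (4,5) (7,9)
{Seqy, Sbqy} → row (7,4) (4,5) (4,0)
{Nesw, Nesy, Netw, Nety, Neqw, Neqy} → row (3,3) (3,3) (3,3)
{Nbsw, Nbsy, Nbtw, Nbty, Nbqw, Nbqy} → row (6,1) (6,1) (6,1)
That's 8 distinct rows out of 24 strategies.

8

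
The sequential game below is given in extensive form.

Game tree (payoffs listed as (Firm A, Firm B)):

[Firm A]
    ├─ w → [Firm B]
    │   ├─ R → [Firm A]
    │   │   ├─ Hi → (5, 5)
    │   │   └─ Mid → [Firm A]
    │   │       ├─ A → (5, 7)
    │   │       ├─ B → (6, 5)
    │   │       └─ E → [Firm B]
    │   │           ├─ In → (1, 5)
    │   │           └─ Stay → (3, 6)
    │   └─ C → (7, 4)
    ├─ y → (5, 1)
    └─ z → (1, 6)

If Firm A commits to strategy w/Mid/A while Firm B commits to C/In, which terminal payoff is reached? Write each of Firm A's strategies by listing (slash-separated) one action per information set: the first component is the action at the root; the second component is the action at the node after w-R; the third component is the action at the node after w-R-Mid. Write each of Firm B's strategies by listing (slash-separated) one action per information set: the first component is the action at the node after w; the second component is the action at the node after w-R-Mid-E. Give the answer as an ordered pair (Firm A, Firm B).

Trace the play path from the root:
  Firm A plays w
  Firm B plays C at [w]
→ terminal payoff (7, 4).
(Firm A's choice at the node after w-R is never reached on this path, so it doesn't affect the outcome.)

(7, 4)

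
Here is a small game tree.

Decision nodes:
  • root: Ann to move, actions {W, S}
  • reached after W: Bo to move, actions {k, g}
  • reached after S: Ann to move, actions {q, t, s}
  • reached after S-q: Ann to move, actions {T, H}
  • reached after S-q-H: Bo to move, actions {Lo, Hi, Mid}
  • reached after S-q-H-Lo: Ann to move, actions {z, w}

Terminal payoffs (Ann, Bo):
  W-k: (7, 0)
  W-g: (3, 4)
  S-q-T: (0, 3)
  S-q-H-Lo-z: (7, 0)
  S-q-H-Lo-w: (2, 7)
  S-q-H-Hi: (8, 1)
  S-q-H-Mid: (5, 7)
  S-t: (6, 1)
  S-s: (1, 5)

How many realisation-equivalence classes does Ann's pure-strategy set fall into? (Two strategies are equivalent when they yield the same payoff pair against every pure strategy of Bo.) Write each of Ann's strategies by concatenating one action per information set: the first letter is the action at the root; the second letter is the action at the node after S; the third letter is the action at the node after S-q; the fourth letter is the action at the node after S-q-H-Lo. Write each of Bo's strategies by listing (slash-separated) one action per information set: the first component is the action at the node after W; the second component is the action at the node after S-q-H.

Ann has 24 pure strategies: WqTz, WqTw, WqHz, WqHw, WtTz, WtTw, WtHz, WtHw, WsTz, WsTw, WsHz, WsHw, SqTz, SqTw, SqHz, SqHw, StTz, StTw, StHz, StHw, SsTz, SsTw, SsHz, SsHw. Columns: k/Lo, k/Hi, k/Mid, g/Lo, g/Hi, g/Mid.
{WqTz, WqTw, WqHz, WqHw, WtTz, WtTw, WtHz, WtHw, WsTz, WsTw, WsHz, WsHw} → row (7,0) (7,0) (7,0) (3,4) (3,4) (3,4)
{SqTz, SqTw} → row (0,3) (0,3) (0,3) (0,3) (0,3) (0,3)
{SqHz} → row (7,0) (8,1) (5,7) (7,0) (8,1) (5,7)
{SqHw} → row (2,7) (8,1) (5,7) (2,7) (8,1) (5,7)
{StTz, StTw, StHz, StHw} → row (6,1) (6,1) (6,1) (6,1) (6,1) (6,1)
{SsTz, SsTw, SsHz, SsHw} → row (1,5) (1,5) (1,5) (1,5) (1,5) (1,5)
That's 6 distinct rows out of 24 strategies.

6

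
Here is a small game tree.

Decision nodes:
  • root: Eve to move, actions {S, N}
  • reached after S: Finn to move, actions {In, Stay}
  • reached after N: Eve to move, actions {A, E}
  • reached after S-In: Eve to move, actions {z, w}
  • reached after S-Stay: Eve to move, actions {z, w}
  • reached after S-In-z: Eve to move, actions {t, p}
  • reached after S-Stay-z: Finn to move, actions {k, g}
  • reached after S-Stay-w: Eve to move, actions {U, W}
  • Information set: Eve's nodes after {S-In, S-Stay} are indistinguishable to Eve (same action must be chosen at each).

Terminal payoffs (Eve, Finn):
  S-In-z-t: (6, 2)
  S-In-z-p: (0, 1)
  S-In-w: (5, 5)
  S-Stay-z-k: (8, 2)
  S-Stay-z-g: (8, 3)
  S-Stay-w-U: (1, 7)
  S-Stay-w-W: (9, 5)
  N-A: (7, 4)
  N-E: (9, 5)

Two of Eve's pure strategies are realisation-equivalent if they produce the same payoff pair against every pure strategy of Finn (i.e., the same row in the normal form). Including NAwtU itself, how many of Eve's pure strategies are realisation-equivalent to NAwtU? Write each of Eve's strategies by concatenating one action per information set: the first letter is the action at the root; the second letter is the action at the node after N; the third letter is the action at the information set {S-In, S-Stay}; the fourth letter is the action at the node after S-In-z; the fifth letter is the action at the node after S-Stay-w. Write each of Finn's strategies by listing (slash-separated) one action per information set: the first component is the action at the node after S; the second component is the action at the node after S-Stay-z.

8

Row for NAwtU (columns In/k, In/g, Stay/k, Stay/g): (7,4) (7,4) (7,4) (7,4).
Under NAwtU, Eve's choice at the information set {S-In, S-Stay} and at the node after S-In-z and at the node after S-Stay-w can never be reached regardless of what Finn does, so varying those choices leaves every outcome unchanged.
Holding the reachable choices fixed and varying the unreachable ones freely already gives 2 × 2 × 2 = 8 equivalent strategies.
No other strategy reproduces this row, so those 8 are the full class: NAztU, NAztW, NAzpU, NAzpW, NAwtU, NAwtW, NAwpU, NAwpW.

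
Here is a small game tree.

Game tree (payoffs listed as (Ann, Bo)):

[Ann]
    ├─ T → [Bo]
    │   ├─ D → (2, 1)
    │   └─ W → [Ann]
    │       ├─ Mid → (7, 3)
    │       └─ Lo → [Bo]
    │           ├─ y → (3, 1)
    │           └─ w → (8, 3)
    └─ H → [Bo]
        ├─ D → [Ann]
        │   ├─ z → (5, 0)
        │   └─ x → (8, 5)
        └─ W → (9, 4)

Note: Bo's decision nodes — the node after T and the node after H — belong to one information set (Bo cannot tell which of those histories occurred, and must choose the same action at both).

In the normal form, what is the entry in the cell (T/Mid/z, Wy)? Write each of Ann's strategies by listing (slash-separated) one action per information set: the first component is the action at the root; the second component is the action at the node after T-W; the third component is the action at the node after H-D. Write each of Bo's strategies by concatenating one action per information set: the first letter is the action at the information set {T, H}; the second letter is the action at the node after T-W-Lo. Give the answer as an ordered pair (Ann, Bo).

(7, 3)

Trace the play path from the root:
  Ann plays T
  Bo plays W at [T]
  Ann plays Mid at [T-W]
→ terminal payoff (7, 3).
(Ann's choice at the node after H-D is never reached on this path, so it doesn't affect the outcome.)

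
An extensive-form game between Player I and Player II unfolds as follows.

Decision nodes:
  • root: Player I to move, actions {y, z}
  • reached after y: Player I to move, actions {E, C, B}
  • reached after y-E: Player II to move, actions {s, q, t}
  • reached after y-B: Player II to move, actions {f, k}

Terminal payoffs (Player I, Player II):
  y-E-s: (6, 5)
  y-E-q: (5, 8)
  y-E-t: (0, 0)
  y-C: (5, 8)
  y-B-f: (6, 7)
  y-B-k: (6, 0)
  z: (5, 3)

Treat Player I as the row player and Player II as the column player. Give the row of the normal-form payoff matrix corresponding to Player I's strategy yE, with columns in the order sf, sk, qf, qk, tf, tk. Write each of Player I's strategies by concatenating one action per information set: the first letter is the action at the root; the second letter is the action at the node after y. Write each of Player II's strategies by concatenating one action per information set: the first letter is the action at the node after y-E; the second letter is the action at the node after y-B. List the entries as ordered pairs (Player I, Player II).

vs sf: Player I plays y → Player I plays E at [y] → Player II plays s at [y-E] → (6, 5)
vs sk: Player I plays y → Player I plays E at [y] → Player II plays s at [y-E] → (6, 5)
vs qf: Player I plays y → Player I plays E at [y] → Player II plays q at [y-E] → (5, 8)
vs qk: Player I plays y → Player I plays E at [y] → Player II plays q at [y-E] → (5, 8)
vs tf: Player I plays y → Player I plays E at [y] → Player II plays t at [y-E] → (0, 0)
vs tk: Player I plays y → Player I plays E at [y] → Player II plays t at [y-E] → (0, 0)

(6,5) (6,5) (5,8) (5,8) (0,0) (0,0)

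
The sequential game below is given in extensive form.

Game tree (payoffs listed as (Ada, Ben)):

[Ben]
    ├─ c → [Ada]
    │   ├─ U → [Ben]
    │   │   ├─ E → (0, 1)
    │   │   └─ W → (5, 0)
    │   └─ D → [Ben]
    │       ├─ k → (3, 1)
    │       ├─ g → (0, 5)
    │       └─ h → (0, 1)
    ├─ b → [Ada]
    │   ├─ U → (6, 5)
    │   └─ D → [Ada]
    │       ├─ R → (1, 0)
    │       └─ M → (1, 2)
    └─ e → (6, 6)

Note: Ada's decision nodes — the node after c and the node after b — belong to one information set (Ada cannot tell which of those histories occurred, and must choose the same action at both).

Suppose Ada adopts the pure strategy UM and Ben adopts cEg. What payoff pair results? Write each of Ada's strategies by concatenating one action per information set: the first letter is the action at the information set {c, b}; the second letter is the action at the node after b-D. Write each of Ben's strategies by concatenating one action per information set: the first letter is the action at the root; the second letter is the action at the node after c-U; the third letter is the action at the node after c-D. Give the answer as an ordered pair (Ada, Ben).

Trace the play path from the root:
  Ben plays c
  Ada plays U at [c]
  Ben plays E at [c-U]
→ terminal payoff (0, 1).
(Ada's choice at the node after b-D is never reached on this path, so it doesn't affect the outcome.)

(0, 1)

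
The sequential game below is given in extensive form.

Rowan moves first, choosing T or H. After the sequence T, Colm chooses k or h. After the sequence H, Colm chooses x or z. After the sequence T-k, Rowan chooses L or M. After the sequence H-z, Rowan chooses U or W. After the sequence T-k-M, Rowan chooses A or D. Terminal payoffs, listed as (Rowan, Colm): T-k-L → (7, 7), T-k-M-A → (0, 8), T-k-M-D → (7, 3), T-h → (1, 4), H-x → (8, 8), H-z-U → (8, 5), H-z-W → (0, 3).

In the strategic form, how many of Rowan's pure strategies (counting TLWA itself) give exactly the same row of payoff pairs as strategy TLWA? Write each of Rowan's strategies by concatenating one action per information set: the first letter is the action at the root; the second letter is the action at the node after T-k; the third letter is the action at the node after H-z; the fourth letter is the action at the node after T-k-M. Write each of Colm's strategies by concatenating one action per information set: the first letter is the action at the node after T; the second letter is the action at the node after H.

Row for TLWA (columns kx, kz, hx, hz): (7,7) (7,7) (1,4) (1,4).
Under TLWA, Rowan's choice at the node after H-z and at the node after T-k-M can never be reached regardless of what Colm does, so varying those choices leaves every outcome unchanged.
Holding the reachable choices fixed and varying the unreachable ones freely already gives 2 × 2 = 4 equivalent strategies.
No other strategy reproduces this row, so those 4 are the full class: TLUA, TLUD, TLWA, TLWD.

4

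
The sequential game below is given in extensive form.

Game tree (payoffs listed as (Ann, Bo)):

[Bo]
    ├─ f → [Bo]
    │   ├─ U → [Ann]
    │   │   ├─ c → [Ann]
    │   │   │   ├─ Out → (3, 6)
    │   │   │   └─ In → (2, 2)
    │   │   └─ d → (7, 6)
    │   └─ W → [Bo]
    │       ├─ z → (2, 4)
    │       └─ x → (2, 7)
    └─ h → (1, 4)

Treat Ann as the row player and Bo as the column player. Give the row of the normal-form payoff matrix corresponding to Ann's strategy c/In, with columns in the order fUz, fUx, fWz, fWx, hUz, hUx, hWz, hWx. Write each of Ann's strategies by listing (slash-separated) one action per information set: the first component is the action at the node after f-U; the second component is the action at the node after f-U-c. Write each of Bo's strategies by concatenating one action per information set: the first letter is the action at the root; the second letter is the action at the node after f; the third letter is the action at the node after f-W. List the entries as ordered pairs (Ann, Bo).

(2,2) (2,2) (2,4) (2,7) (1,4) (1,4) (1,4) (1,4)

vs fUz: Bo plays f → Bo plays U at [f] → Ann plays c at [f-U] → Ann plays In at [f-U-c] → (2, 2)
vs fUx: Bo plays f → Bo plays U at [f] → Ann plays c at [f-U] → Ann plays In at [f-U-c] → (2, 2)
vs fWz: Bo plays f → Bo plays W at [f] → Bo plays z at [f-W] → (2, 4)
vs fWx: Bo plays f → Bo plays W at [f] → Bo plays x at [f-W] → (2, 7)
vs hUz: Bo plays h → (1, 4)
vs hUx: Bo plays h → (1, 4)
vs hWz: Bo plays h → (1, 4)
vs hWx: Bo plays h → (1, 4)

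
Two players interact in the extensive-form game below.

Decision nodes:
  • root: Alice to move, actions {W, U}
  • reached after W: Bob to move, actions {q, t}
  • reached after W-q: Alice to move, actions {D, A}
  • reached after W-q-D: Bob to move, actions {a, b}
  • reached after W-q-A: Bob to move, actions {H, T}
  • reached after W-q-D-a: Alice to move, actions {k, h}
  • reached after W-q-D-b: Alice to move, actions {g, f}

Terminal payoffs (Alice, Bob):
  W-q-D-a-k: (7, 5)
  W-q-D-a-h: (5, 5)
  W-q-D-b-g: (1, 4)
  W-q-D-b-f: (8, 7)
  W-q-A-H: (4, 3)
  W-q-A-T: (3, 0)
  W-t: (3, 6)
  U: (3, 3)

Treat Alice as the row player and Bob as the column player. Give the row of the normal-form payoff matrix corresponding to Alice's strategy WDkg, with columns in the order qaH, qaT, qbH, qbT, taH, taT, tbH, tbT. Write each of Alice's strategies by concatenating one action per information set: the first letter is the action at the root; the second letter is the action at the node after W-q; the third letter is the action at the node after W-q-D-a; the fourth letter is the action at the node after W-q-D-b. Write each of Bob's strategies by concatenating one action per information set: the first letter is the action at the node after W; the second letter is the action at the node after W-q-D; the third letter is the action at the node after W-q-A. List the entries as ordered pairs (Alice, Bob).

(7,5) (7,5) (1,4) (1,4) (3,6) (3,6) (3,6) (3,6)

vs qaH: Alice plays W → Bob plays q at [W] → Alice plays D at [W-q] → Bob plays a at [W-q-D] → Alice plays k at [W-q-D-a] → (7, 5)
vs qaT: Alice plays W → Bob plays q at [W] → Alice plays D at [W-q] → Bob plays a at [W-q-D] → Alice plays k at [W-q-D-a] → (7, 5)
vs qbH: Alice plays W → Bob plays q at [W] → Alice plays D at [W-q] → Bob plays b at [W-q-D] → Alice plays g at [W-q-D-b] → (1, 4)
vs qbT: Alice plays W → Bob plays q at [W] → Alice plays D at [W-q] → Bob plays b at [W-q-D] → Alice plays g at [W-q-D-b] → (1, 4)
vs taH: Alice plays W → Bob plays t at [W] → (3, 6)
vs taT: Alice plays W → Bob plays t at [W] → (3, 6)
vs tbH: Alice plays W → Bob plays t at [W] → (3, 6)
vs tbT: Alice plays W → Bob plays t at [W] → (3, 6)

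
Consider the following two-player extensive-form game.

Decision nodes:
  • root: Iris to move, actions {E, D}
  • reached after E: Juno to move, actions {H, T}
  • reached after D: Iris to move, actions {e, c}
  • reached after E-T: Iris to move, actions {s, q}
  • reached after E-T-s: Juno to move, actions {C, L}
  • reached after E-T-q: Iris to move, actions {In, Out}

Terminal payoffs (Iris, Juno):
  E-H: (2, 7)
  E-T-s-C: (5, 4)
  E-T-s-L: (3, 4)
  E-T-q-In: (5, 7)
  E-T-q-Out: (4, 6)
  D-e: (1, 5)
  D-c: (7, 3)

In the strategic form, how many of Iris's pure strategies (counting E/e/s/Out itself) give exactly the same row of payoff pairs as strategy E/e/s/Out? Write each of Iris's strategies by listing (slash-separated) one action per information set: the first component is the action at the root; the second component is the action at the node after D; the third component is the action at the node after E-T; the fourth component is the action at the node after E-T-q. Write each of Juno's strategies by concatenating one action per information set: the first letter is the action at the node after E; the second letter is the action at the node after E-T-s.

4

Row for E/e/s/Out (columns HC, HL, TC, TL): (2,7) (2,7) (5,4) (3,4).
Under E/e/s/Out, Iris's choice at the node after D and at the node after E-T-q can never be reached regardless of what Juno does, so varying those choices leaves every outcome unchanged.
Holding the reachable choices fixed and varying the unreachable ones freely already gives 2 × 2 = 4 equivalent strategies.
No other strategy reproduces this row, so those 4 are the full class: E/e/s/In, E/e/s/Out, E/c/s/In, E/c/s/Out.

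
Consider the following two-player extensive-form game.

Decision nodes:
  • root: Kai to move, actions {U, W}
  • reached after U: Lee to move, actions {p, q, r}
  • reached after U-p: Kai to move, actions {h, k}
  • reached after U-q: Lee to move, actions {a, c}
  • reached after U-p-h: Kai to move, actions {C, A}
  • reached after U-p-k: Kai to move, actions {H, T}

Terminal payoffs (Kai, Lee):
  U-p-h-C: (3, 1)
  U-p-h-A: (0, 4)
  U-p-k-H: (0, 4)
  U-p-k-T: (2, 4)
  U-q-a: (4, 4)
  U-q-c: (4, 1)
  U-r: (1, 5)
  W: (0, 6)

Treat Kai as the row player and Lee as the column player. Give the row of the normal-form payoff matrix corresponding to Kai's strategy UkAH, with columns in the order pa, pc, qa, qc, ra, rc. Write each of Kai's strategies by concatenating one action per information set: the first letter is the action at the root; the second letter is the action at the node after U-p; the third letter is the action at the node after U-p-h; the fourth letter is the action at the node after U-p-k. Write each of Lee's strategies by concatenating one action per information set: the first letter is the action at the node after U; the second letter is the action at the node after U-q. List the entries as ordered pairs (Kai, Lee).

vs pa: Kai plays U → Lee plays p at [U] → Kai plays k at [U-p] → Kai plays H at [U-p-k] → (0, 4)
vs pc: Kai plays U → Lee plays p at [U] → Kai plays k at [U-p] → Kai plays H at [U-p-k] → (0, 4)
vs qa: Kai plays U → Lee plays q at [U] → Lee plays a at [U-q] → (4, 4)
vs qc: Kai plays U → Lee plays q at [U] → Lee plays c at [U-q] → (4, 1)
vs ra: Kai plays U → Lee plays r at [U] → (1, 5)
vs rc: Kai plays U → Lee plays r at [U] → (1, 5)

(0,4) (0,4) (4,4) (4,1) (1,5) (1,5)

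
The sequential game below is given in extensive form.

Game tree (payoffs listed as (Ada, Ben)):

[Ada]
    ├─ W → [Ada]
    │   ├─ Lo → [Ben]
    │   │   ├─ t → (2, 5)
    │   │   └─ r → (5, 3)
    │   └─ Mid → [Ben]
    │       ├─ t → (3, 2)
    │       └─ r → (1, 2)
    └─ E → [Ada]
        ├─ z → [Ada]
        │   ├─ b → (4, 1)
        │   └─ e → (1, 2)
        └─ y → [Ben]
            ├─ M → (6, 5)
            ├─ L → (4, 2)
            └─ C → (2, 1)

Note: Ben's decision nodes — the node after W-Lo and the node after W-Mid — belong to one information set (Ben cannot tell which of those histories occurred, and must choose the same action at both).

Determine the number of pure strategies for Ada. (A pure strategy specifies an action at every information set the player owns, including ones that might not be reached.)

Ada owns the root with actions {W, E} — two choices.
Ada owns the node after W with actions {Lo, Mid} — two choices.
Ada owns the node after E with actions {z, y} — two choices.
Ada owns the node after E-z with actions {b, e} — two choices.
A pure strategy fixes one action at each information set independently, so the count is the product 2 × 2 × 2 × 2 = 16.
(For reference, Ben has 6 pure strategies, giving a 16×6 normal-form matrix.)

16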